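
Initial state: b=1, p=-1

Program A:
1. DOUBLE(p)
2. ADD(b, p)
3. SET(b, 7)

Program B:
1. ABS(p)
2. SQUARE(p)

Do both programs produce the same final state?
No

Program A final state: b=7, p=-2
Program B final state: b=1, p=1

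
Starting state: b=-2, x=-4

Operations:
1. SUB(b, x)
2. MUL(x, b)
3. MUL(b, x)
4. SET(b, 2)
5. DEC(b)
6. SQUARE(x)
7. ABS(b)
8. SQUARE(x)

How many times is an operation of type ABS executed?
1

Counting ABS operations:
Step 7: ABS(b) ← ABS
Total: 1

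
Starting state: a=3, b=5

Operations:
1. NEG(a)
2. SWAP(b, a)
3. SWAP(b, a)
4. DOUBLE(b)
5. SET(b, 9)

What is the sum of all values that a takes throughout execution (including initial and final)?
-4

Values of a at each step:
Initial: a = 3
After step 1: a = -3
After step 2: a = 5
After step 3: a = -3
After step 4: a = -3
After step 5: a = -3
Sum = 3 + -3 + 5 + -3 + -3 + -3 = -4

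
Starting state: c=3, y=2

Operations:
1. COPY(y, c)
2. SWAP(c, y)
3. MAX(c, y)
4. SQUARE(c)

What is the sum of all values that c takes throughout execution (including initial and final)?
21

Values of c at each step:
Initial: c = 3
After step 1: c = 3
After step 2: c = 3
After step 3: c = 3
After step 4: c = 9
Sum = 3 + 3 + 3 + 3 + 9 = 21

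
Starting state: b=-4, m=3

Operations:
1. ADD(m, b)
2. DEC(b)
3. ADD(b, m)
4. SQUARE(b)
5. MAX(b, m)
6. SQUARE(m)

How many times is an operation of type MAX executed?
1

Counting MAX operations:
Step 5: MAX(b, m) ← MAX
Total: 1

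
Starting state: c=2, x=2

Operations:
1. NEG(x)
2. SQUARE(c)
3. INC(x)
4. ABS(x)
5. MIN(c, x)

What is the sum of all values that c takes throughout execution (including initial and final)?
17

Values of c at each step:
Initial: c = 2
After step 1: c = 2
After step 2: c = 4
After step 3: c = 4
After step 4: c = 4
After step 5: c = 1
Sum = 2 + 2 + 4 + 4 + 4 + 1 = 17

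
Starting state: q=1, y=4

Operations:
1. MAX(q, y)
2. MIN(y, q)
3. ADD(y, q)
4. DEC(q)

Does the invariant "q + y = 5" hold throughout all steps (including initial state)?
No, violated after step 1

The invariant is violated after step 1.

State at each step:
Initial: q=1, y=4
After step 1: q=4, y=4
After step 2: q=4, y=4
After step 3: q=4, y=8
After step 4: q=3, y=8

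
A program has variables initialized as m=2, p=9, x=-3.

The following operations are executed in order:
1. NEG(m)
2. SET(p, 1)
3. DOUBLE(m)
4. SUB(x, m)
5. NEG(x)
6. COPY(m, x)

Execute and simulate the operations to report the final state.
{m: -1, p: 1, x: -1}

Step-by-step execution:
Initial: m=2, p=9, x=-3
After step 1 (NEG(m)): m=-2, p=9, x=-3
After step 2 (SET(p, 1)): m=-2, p=1, x=-3
After step 3 (DOUBLE(m)): m=-4, p=1, x=-3
After step 4 (SUB(x, m)): m=-4, p=1, x=1
After step 5 (NEG(x)): m=-4, p=1, x=-1
After step 6 (COPY(m, x)): m=-1, p=1, x=-1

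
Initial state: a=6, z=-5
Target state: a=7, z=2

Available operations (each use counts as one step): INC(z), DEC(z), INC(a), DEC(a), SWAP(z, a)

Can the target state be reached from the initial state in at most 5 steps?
No

The target state cannot be reached within 5 steps.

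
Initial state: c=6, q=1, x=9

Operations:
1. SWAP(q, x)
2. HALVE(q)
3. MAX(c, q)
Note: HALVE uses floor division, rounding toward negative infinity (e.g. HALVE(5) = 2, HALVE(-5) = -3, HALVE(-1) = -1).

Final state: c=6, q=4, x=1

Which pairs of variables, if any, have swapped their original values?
None

Comparing initial and final values:
x: 9 → 1
c: 6 → 6
q: 1 → 4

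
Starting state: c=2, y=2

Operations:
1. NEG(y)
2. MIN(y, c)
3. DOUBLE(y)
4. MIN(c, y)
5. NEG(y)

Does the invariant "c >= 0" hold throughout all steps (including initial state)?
No, violated after step 4

The invariant is violated after step 4.

State at each step:
Initial: c=2, y=2
After step 1: c=2, y=-2
After step 2: c=2, y=-2
After step 3: c=2, y=-4
After step 4: c=-4, y=-4
After step 5: c=-4, y=4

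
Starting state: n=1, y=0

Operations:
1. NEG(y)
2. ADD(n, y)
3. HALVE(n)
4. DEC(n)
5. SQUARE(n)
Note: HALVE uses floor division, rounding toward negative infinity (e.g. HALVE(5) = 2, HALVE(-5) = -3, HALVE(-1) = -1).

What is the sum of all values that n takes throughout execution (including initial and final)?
3

Values of n at each step:
Initial: n = 1
After step 1: n = 1
After step 2: n = 1
After step 3: n = 0
After step 4: n = -1
After step 5: n = 1
Sum = 1 + 1 + 1 + 0 + -1 + 1 = 3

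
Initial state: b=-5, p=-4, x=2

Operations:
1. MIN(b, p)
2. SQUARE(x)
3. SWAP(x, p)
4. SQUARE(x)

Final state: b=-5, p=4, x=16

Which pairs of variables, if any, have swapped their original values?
None

Comparing initial and final values:
b: -5 → -5
p: -4 → 4
x: 2 → 16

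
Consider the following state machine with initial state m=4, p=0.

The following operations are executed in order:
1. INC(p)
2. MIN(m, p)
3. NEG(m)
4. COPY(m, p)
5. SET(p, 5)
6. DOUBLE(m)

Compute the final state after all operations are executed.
{m: 2, p: 5}

Step-by-step execution:
Initial: m=4, p=0
After step 1 (INC(p)): m=4, p=1
After step 2 (MIN(m, p)): m=1, p=1
After step 3 (NEG(m)): m=-1, p=1
After step 4 (COPY(m, p)): m=1, p=1
After step 5 (SET(p, 5)): m=1, p=5
After step 6 (DOUBLE(m)): m=2, p=5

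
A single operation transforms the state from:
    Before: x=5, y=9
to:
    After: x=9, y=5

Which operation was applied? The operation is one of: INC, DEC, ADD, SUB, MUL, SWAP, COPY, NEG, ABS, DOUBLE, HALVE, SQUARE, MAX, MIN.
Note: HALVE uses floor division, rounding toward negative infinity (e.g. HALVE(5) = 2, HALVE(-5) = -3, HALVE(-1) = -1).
SWAP(y, x)

Analyzing the change:
Before: x=5, y=9
After: x=9, y=5
Variable y changed from 9 to 5
Variable x changed from 5 to 9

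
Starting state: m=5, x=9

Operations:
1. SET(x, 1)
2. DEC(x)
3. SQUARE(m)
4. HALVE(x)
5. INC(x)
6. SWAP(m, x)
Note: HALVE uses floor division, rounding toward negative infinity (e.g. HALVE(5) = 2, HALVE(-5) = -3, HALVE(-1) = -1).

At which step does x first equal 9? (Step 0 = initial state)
Step 0

Tracing x:
Initial: x = 9 ← first occurrence
After step 1: x = 1
After step 2: x = 0
After step 3: x = 0
After step 4: x = 0
After step 5: x = 1
After step 6: x = 25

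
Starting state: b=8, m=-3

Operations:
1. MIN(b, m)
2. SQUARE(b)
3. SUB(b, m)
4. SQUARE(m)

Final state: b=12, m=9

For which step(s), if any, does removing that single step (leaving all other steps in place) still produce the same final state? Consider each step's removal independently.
None - removing any single step changes the final result

Testing removal of each single step:
Without step 1: final = b=67, m=9 (different)
Without step 2: final = b=0, m=9 (different)
Without step 3: final = b=9, m=9 (different)
Without step 4: final = b=12, m=-3 (different)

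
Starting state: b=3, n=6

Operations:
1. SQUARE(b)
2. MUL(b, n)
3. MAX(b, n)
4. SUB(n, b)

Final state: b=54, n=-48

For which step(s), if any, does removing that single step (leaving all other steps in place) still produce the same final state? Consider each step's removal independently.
Step(s) 3

Testing removal of each single step:
Without step 1: final = b=18, n=-12 (different)
Without step 2: final = b=9, n=-3 (different)
Without step 3: final = b=54, n=-48 (same)
Without step 4: final = b=54, n=6 (different)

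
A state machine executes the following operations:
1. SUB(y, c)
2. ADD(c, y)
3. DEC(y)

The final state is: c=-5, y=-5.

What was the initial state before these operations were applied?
c=-1, y=-5

Working backwards:
Final state: c=-5, y=-5
Before step 3 (DEC(y)): c=-5, y=-4
Before step 2 (ADD(c, y)): c=-1, y=-4
Before step 1 (SUB(y, c)): c=-1, y=-5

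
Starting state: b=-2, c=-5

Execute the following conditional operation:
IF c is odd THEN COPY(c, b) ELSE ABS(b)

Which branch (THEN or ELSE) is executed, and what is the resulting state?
Branch: THEN, Final state: b=-2, c=-2

Evaluating condition: c is odd
Condition is True, so THEN branch executes
After COPY(c, b): b=-2, c=-2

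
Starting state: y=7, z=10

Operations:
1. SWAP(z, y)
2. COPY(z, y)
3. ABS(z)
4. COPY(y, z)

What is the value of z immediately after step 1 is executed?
z = 7

Tracing z through execution:
Initial: z = 10
After step 1 (SWAP(z, y)): z = 7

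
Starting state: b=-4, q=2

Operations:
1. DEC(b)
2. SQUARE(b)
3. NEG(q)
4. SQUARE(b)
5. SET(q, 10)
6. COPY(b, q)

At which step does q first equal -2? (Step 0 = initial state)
Step 3

Tracing q:
Initial: q = 2
After step 1: q = 2
After step 2: q = 2
After step 3: q = -2 ← first occurrence
After step 4: q = -2
After step 5: q = 10
After step 6: q = 10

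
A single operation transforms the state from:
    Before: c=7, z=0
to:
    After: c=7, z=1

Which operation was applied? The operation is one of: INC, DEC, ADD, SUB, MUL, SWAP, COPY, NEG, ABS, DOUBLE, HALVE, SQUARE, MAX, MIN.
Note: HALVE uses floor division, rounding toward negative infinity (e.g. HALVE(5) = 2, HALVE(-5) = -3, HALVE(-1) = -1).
INC(z)

Analyzing the change:
Before: c=7, z=0
After: c=7, z=1
Variable z changed from 0 to 1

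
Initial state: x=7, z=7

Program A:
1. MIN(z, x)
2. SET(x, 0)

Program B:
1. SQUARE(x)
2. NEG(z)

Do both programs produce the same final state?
No

Program A final state: x=0, z=7
Program B final state: x=49, z=-7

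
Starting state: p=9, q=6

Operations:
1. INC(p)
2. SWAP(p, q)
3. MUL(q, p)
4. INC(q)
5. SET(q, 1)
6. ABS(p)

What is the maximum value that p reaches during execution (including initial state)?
10

Values of p at each step:
Initial: p = 9
After step 1: p = 10 ← maximum
After step 2: p = 6
After step 3: p = 6
After step 4: p = 6
After step 5: p = 6
After step 6: p = 6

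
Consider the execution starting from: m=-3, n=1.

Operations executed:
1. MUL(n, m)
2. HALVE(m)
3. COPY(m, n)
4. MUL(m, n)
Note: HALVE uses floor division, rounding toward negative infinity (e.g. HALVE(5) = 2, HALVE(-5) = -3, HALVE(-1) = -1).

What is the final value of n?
n = -3

Tracing execution:
Step 1: MUL(n, m) → n = -3
Step 2: HALVE(m) → n = -3
Step 3: COPY(m, n) → n = -3
Step 4: MUL(m, n) → n = -3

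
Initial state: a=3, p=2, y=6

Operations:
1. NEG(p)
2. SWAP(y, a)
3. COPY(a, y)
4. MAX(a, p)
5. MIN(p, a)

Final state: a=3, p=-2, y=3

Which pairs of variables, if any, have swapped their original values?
None

Comparing initial and final values:
p: 2 → -2
a: 3 → 3
y: 6 → 3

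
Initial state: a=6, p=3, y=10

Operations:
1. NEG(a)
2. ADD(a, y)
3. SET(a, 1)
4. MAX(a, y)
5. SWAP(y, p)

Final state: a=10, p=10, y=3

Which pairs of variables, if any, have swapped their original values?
(p, y)

Comparing initial and final values:
a: 6 → 10
p: 3 → 10
y: 10 → 3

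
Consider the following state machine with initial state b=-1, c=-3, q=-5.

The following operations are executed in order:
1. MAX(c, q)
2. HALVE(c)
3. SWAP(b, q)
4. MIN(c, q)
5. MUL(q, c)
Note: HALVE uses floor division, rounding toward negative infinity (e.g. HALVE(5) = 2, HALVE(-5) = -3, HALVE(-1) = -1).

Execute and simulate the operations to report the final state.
{b: -5, c: -2, q: 2}

Step-by-step execution:
Initial: b=-1, c=-3, q=-5
After step 1 (MAX(c, q)): b=-1, c=-3, q=-5
After step 2 (HALVE(c)): b=-1, c=-2, q=-5
After step 3 (SWAP(b, q)): b=-5, c=-2, q=-1
After step 4 (MIN(c, q)): b=-5, c=-2, q=-1
After step 5 (MUL(q, c)): b=-5, c=-2, q=2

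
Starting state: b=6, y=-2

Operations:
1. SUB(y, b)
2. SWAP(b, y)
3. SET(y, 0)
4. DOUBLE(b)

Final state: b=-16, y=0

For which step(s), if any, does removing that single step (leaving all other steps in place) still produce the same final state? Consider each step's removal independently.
None - removing any single step changes the final result

Testing removal of each single step:
Without step 1: final = b=-4, y=0 (different)
Without step 2: final = b=12, y=0 (different)
Without step 3: final = b=-16, y=6 (different)
Without step 4: final = b=-8, y=0 (different)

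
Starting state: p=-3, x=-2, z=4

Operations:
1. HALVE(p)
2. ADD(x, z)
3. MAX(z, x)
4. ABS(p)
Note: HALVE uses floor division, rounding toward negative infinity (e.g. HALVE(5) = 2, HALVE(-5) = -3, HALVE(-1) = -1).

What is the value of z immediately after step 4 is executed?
z = 4

Tracing z through execution:
Initial: z = 4
After step 1 (HALVE(p)): z = 4
After step 2 (ADD(x, z)): z = 4
After step 3 (MAX(z, x)): z = 4
After step 4 (ABS(p)): z = 4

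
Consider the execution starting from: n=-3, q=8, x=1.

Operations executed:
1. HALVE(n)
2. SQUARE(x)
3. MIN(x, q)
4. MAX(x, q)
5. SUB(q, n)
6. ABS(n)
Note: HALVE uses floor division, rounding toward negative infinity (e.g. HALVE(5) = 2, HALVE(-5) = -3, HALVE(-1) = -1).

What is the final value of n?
n = 2

Tracing execution:
Step 1: HALVE(n) → n = -2
Step 2: SQUARE(x) → n = -2
Step 3: MIN(x, q) → n = -2
Step 4: MAX(x, q) → n = -2
Step 5: SUB(q, n) → n = -2
Step 6: ABS(n) → n = 2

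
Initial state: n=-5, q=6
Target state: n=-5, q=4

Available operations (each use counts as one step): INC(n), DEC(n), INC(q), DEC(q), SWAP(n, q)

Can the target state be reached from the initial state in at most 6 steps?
Yes

Path (2 steps): DEC(q) → DEC(q)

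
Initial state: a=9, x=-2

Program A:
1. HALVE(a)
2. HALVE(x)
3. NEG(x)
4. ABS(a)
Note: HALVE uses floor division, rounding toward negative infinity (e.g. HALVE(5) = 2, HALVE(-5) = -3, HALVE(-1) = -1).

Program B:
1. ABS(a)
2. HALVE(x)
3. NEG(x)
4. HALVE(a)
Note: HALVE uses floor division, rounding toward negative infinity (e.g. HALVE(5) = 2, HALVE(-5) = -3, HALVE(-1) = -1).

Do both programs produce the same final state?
Yes

Program A final state: a=4, x=1
Program B final state: a=4, x=1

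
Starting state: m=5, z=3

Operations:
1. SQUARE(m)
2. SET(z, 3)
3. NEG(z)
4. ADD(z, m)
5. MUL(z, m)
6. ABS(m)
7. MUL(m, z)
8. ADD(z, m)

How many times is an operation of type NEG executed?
1

Counting NEG operations:
Step 3: NEG(z) ← NEG
Total: 1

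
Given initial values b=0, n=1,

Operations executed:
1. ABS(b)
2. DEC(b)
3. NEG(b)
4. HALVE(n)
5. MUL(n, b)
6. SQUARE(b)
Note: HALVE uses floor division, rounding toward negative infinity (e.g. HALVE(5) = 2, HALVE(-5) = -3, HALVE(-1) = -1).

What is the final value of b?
b = 1

Tracing execution:
Step 1: ABS(b) → b = 0
Step 2: DEC(b) → b = -1
Step 3: NEG(b) → b = 1
Step 4: HALVE(n) → b = 1
Step 5: MUL(n, b) → b = 1
Step 6: SQUARE(b) → b = 1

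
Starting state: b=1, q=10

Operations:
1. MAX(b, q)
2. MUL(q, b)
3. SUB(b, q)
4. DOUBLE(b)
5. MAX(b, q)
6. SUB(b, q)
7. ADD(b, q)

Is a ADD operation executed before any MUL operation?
No

First ADD: step 7
First MUL: step 2
Since 7 > 2, MUL comes first.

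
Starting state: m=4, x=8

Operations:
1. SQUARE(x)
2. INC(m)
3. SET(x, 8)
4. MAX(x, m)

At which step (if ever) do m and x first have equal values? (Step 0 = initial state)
Never

m and x never become equal during execution.

Comparing values at each step:
Initial: m=4, x=8
After step 1: m=4, x=64
After step 2: m=5, x=64
After step 3: m=5, x=8
After step 4: m=5, x=8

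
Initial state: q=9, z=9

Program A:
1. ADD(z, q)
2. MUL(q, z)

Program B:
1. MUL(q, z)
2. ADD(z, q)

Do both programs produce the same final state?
No

Program A final state: q=162, z=18
Program B final state: q=81, z=90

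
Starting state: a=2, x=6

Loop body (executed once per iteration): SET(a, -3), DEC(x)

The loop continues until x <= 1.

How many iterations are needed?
5

Tracing iterations:
Initial: a=2, x=6
After iteration 1: a=-3, x=5
After iteration 2: a=-3, x=4
After iteration 3: a=-3, x=3
After iteration 4: a=-3, x=2
After iteration 5: a=-3, x=1
x <= 1 now holds, so the loop exits after 5 iterations.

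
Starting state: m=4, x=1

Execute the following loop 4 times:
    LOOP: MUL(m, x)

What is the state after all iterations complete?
m=4, x=1

Iteration trace:
Start: m=4, x=1
After iteration 1: m=4, x=1
After iteration 2: m=4, x=1
After iteration 3: m=4, x=1
After iteration 4: m=4, x=1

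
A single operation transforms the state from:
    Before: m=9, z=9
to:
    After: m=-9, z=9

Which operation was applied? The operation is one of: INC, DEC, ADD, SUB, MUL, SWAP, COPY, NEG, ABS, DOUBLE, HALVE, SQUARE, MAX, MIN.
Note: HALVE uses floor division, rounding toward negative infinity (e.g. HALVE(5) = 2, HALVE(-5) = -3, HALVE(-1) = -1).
NEG(m)

Analyzing the change:
Before: m=9, z=9
After: m=-9, z=9
Variable m changed from 9 to -9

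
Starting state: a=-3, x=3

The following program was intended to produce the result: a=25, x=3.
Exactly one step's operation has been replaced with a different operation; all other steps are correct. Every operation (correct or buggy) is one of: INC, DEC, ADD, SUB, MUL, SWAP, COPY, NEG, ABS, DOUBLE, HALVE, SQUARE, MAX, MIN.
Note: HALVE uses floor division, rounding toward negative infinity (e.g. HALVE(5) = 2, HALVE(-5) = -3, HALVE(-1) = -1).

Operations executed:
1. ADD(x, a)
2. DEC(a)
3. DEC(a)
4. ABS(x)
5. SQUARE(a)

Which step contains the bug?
Step 1

Trace with buggy code:
Initial: a=-3, x=3
After step 1: a=-3, x=0
After step 2: a=-4, x=0
After step 3: a=-5, x=0
After step 4: a=-5, x=0
After step 5: a=25, x=0
Actual final a=25, x=0 ≠ expected a=25, x=3.
Step 1 is the only position where a single-operation replacement can produce the expected result.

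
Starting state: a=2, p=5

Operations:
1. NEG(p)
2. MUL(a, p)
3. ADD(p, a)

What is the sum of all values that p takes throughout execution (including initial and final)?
-20

Values of p at each step:
Initial: p = 5
After step 1: p = -5
After step 2: p = -5
After step 3: p = -15
Sum = 5 + -5 + -5 + -15 = -20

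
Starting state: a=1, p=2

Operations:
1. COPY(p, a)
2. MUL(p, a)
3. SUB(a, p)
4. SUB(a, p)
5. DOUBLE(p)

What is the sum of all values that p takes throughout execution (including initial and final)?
8

Values of p at each step:
Initial: p = 2
After step 1: p = 1
After step 2: p = 1
After step 3: p = 1
After step 4: p = 1
After step 5: p = 2
Sum = 2 + 1 + 1 + 1 + 1 + 2 = 8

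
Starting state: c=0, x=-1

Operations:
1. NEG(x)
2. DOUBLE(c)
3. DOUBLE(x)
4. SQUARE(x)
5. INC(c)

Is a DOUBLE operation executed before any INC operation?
Yes

First DOUBLE: step 2
First INC: step 5
Since 2 < 5, DOUBLE comes first.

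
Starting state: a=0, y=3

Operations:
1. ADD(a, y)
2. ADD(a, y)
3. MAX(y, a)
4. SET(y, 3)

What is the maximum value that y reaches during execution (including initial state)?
6

Values of y at each step:
Initial: y = 3
After step 1: y = 3
After step 2: y = 3
After step 3: y = 6 ← maximum
After step 4: y = 3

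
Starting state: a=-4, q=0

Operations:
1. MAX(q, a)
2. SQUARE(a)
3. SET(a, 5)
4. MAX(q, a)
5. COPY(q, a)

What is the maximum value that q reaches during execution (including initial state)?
5

Values of q at each step:
Initial: q = 0
After step 1: q = 0
After step 2: q = 0
After step 3: q = 0
After step 4: q = 5 ← maximum
After step 5: q = 5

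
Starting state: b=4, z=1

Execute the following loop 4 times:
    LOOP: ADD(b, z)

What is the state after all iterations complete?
b=8, z=1

Iteration trace:
Start: b=4, z=1
After iteration 1: b=5, z=1
After iteration 2: b=6, z=1
After iteration 3: b=7, z=1
After iteration 4: b=8, z=1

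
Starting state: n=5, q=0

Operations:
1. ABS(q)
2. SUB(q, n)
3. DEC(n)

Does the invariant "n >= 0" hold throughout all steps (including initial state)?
Yes

The invariant holds at every step.

State at each step:
Initial: n=5, q=0
After step 1: n=5, q=0
After step 2: n=5, q=-5
After step 3: n=4, q=-5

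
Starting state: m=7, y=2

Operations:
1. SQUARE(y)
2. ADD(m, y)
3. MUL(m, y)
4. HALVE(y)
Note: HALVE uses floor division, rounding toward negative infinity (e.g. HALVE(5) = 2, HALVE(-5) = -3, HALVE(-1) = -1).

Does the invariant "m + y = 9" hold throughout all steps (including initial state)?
No, violated after step 1

The invariant is violated after step 1.

State at each step:
Initial: m=7, y=2
After step 1: m=7, y=4
After step 2: m=11, y=4
After step 3: m=44, y=4
After step 4: m=44, y=2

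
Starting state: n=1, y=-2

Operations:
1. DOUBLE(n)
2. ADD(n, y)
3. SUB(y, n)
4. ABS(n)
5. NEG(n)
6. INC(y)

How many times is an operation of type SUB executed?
1

Counting SUB operations:
Step 3: SUB(y, n) ← SUB
Total: 1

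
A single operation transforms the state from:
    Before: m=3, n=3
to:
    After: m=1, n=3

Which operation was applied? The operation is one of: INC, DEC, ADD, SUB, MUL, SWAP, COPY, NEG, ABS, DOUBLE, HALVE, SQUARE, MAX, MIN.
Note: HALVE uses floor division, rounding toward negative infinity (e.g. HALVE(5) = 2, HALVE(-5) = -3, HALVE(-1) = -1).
HALVE(m)

Analyzing the change:
Before: m=3, n=3
After: m=1, n=3
Variable m changed from 3 to 1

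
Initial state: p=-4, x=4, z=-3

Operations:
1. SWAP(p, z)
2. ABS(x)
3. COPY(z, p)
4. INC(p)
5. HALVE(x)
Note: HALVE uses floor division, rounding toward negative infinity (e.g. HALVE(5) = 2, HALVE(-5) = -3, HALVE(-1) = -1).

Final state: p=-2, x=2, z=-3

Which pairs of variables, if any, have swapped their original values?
None

Comparing initial and final values:
z: -3 → -3
p: -4 → -2
x: 4 → 2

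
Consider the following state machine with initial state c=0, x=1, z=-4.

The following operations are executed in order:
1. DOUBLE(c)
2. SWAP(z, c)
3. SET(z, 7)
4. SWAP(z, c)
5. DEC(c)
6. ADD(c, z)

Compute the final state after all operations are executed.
{c: 2, x: 1, z: -4}

Step-by-step execution:
Initial: c=0, x=1, z=-4
After step 1 (DOUBLE(c)): c=0, x=1, z=-4
After step 2 (SWAP(z, c)): c=-4, x=1, z=0
After step 3 (SET(z, 7)): c=-4, x=1, z=7
After step 4 (SWAP(z, c)): c=7, x=1, z=-4
After step 5 (DEC(c)): c=6, x=1, z=-4
After step 6 (ADD(c, z)): c=2, x=1, z=-4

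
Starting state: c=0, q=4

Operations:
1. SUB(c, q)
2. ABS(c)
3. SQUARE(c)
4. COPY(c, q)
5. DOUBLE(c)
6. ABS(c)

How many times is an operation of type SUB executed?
1

Counting SUB operations:
Step 1: SUB(c, q) ← SUB
Total: 1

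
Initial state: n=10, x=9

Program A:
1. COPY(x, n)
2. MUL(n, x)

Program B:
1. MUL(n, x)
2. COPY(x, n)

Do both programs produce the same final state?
No

Program A final state: n=100, x=10
Program B final state: n=90, x=90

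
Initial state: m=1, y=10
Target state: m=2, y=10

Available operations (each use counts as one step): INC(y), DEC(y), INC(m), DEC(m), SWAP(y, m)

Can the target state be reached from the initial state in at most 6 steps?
Yes

Path (1 step): INC(m)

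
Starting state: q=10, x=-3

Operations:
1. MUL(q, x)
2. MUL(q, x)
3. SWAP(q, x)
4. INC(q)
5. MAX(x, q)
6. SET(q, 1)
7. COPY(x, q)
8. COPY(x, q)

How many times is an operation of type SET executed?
1

Counting SET operations:
Step 6: SET(q, 1) ← SET
Total: 1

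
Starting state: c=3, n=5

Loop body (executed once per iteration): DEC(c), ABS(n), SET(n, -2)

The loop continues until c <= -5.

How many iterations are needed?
8

Tracing iterations:
Initial: c=3, n=5
After iteration 1: c=2, n=-2
After iteration 2: c=1, n=-2
After iteration 3: c=0, n=-2
After iteration 4: c=-1, n=-2
After iteration 5: c=-2, n=-2
After iteration 6: c=-3, n=-2
After iteration 7: c=-4, n=-2
After iteration 8: c=-5, n=-2
c <= -5 now holds, so the loop exits after 8 iterations.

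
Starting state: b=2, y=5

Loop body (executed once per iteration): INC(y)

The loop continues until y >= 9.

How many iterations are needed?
4

Tracing iterations:
Initial: b=2, y=5
After iteration 1: b=2, y=6
After iteration 2: b=2, y=7
After iteration 3: b=2, y=8
After iteration 4: b=2, y=9
y >= 9 now holds, so the loop exits after 4 iterations.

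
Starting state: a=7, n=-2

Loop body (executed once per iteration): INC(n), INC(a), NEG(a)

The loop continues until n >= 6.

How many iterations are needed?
8

Tracing iterations:
Initial: a=7, n=-2
After iteration 1: a=-8, n=-1
After iteration 2: a=7, n=0
After iteration 3: a=-8, n=1
After iteration 4: a=7, n=2
After iteration 5: a=-8, n=3
After iteration 6: a=7, n=4
After iteration 7: a=-8, n=5
After iteration 8: a=7, n=6
n >= 6 now holds, so the loop exits after 8 iterations.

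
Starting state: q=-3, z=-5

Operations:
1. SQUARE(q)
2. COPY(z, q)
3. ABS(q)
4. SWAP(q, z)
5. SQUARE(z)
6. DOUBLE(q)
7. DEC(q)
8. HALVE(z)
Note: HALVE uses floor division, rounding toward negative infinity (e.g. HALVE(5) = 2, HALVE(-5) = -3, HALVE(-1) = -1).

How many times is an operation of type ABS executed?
1

Counting ABS operations:
Step 3: ABS(q) ← ABS
Total: 1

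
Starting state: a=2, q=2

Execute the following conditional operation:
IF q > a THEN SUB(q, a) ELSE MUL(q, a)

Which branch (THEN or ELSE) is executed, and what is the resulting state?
Branch: ELSE, Final state: a=2, q=4

Evaluating condition: q > a
q = 2, a = 2
Condition is False, so ELSE branch executes
After MUL(q, a): a=2, q=4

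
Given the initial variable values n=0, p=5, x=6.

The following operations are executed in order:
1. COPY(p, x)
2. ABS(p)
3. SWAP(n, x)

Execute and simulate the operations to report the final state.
{n: 6, p: 6, x: 0}

Step-by-step execution:
Initial: n=0, p=5, x=6
After step 1 (COPY(p, x)): n=0, p=6, x=6
After step 2 (ABS(p)): n=0, p=6, x=6
After step 3 (SWAP(n, x)): n=6, p=6, x=0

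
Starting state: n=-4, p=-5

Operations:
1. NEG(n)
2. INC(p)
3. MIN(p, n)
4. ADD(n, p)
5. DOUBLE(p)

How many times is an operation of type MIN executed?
1

Counting MIN operations:
Step 3: MIN(p, n) ← MIN
Total: 1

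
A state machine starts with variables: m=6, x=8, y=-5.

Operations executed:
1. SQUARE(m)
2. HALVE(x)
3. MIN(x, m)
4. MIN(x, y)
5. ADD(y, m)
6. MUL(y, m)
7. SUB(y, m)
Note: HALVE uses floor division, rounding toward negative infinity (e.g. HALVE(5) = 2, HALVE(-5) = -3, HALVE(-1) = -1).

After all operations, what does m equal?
m = 36

Tracing execution:
Step 1: SQUARE(m) → m = 36
Step 2: HALVE(x) → m = 36
Step 3: MIN(x, m) → m = 36
Step 4: MIN(x, y) → m = 36
Step 5: ADD(y, m) → m = 36
Step 6: MUL(y, m) → m = 36
Step 7: SUB(y, m) → m = 36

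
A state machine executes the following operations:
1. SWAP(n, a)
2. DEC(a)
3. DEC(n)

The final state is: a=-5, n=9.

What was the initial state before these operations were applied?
a=10, n=-4

Working backwards:
Final state: a=-5, n=9
Before step 3 (DEC(n)): a=-5, n=10
Before step 2 (DEC(a)): a=-4, n=10
Before step 1 (SWAP(n, a)): a=10, n=-4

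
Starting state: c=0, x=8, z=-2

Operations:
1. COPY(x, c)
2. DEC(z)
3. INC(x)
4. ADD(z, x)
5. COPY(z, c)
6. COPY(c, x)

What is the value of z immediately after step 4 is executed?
z = -2

Tracing z through execution:
Initial: z = -2
After step 1 (COPY(x, c)): z = -2
After step 2 (DEC(z)): z = -3
After step 3 (INC(x)): z = -3
After step 4 (ADD(z, x)): z = -2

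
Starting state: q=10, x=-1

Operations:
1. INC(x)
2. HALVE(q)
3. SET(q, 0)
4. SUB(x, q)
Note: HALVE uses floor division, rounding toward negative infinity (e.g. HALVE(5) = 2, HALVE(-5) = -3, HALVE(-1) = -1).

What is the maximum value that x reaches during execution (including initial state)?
0

Values of x at each step:
Initial: x = -1
After step 1: x = 0 ← maximum
After step 2: x = 0
After step 3: x = 0
After step 4: x = 0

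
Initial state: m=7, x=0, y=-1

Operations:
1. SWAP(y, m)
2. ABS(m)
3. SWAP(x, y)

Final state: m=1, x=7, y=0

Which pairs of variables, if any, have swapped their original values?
None

Comparing initial and final values:
y: -1 → 0
m: 7 → 1
x: 0 → 7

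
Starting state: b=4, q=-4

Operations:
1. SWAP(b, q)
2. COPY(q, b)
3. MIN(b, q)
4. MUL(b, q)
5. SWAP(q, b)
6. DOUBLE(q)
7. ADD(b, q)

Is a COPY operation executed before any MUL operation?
Yes

First COPY: step 2
First MUL: step 4
Since 2 < 4, COPY comes first.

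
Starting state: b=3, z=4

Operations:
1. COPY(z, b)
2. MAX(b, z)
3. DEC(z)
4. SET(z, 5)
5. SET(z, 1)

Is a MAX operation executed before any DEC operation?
Yes

First MAX: step 2
First DEC: step 3
Since 2 < 3, MAX comes first.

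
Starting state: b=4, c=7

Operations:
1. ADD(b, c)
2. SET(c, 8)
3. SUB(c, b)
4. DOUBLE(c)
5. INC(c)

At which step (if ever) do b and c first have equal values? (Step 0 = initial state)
Never

b and c never become equal during execution.

Comparing values at each step:
Initial: b=4, c=7
After step 1: b=11, c=7
After step 2: b=11, c=8
After step 3: b=11, c=-3
After step 4: b=11, c=-6
After step 5: b=11, c=-5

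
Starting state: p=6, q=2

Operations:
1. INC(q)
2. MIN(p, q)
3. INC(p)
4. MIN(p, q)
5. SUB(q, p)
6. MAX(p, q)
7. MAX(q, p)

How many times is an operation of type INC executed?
2

Counting INC operations:
Step 1: INC(q) ← INC
Step 3: INC(p) ← INC
Total: 2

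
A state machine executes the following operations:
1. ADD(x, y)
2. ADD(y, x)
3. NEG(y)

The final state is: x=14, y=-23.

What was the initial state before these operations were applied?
x=5, y=9

Working backwards:
Final state: x=14, y=-23
Before step 3 (NEG(y)): x=14, y=23
Before step 2 (ADD(y, x)): x=14, y=9
Before step 1 (ADD(x, y)): x=5, y=9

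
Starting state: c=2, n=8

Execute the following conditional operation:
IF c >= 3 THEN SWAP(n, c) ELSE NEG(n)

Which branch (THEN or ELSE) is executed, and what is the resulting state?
Branch: ELSE, Final state: c=2, n=-8

Evaluating condition: c >= 3
c = 2
Condition is False, so ELSE branch executes
After NEG(n): c=2, n=-8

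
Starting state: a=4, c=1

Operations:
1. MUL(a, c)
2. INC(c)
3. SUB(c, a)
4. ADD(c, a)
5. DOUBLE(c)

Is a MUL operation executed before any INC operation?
Yes

First MUL: step 1
First INC: step 2
Since 1 < 2, MUL comes first.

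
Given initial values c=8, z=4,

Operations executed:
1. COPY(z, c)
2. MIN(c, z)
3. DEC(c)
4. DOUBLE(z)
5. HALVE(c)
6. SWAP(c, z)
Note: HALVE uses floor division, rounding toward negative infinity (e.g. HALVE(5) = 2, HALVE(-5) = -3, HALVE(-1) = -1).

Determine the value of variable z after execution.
z = 3

Tracing execution:
Step 1: COPY(z, c) → z = 8
Step 2: MIN(c, z) → z = 8
Step 3: DEC(c) → z = 8
Step 4: DOUBLE(z) → z = 16
Step 5: HALVE(c) → z = 16
Step 6: SWAP(c, z) → z = 3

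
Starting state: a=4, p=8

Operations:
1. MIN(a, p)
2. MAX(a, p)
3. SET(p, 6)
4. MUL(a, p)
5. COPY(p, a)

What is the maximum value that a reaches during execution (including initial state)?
48

Values of a at each step:
Initial: a = 4
After step 1: a = 4
After step 2: a = 8
After step 3: a = 8
After step 4: a = 48 ← maximum
After step 5: a = 48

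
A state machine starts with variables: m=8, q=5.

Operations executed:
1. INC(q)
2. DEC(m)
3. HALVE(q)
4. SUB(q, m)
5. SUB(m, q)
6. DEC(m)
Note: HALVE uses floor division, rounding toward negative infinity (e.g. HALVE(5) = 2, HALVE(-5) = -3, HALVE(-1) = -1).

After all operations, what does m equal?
m = 10

Tracing execution:
Step 1: INC(q) → m = 8
Step 2: DEC(m) → m = 7
Step 3: HALVE(q) → m = 7
Step 4: SUB(q, m) → m = 7
Step 5: SUB(m, q) → m = 11
Step 6: DEC(m) → m = 10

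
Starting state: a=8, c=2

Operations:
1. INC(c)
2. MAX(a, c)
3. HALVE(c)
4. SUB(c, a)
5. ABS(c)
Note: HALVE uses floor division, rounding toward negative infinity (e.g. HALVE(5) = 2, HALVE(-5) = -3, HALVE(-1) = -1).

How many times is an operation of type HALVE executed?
1

Counting HALVE operations:
Step 3: HALVE(c) ← HALVE
Total: 1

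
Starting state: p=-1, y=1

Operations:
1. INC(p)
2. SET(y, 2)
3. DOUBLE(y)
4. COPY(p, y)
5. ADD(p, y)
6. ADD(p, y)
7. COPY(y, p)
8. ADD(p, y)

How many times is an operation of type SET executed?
1

Counting SET operations:
Step 2: SET(y, 2) ← SET
Total: 1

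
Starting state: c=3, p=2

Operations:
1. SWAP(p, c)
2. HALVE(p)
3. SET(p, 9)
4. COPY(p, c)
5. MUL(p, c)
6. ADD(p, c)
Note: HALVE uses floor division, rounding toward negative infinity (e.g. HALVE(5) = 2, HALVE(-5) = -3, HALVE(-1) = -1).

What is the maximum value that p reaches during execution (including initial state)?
9

Values of p at each step:
Initial: p = 2
After step 1: p = 3
After step 2: p = 1
After step 3: p = 9 ← maximum
After step 4: p = 2
After step 5: p = 4
After step 6: p = 6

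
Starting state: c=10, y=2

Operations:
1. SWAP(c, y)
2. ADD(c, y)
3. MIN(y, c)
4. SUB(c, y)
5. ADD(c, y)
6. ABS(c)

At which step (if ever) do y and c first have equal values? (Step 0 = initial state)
Never

y and c never become equal during execution.

Comparing values at each step:
Initial: y=2, c=10
After step 1: y=10, c=2
After step 2: y=10, c=12
After step 3: y=10, c=12
After step 4: y=10, c=2
After step 5: y=10, c=12
After step 6: y=10, c=12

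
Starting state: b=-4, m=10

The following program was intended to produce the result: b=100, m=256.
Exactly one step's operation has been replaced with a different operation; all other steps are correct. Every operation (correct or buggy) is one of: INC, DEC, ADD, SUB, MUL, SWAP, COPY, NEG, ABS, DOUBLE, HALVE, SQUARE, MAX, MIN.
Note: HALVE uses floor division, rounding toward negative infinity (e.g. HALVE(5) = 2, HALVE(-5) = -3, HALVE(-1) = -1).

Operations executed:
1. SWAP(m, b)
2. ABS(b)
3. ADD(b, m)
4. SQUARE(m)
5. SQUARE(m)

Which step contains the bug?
Step 3

Trace with buggy code:
Initial: b=-4, m=10
After step 1: b=10, m=-4
After step 2: b=10, m=-4
After step 3: b=6, m=-4
After step 4: b=6, m=16
After step 5: b=6, m=256
Actual final b=6, m=256 ≠ expected b=100, m=256.
Step 3 is the only position where a single-operation replacement can produce the expected result.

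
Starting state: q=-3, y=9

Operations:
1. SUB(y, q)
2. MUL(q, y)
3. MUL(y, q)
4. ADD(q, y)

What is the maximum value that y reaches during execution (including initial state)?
12

Values of y at each step:
Initial: y = 9
After step 1: y = 12 ← maximum
After step 2: y = 12
After step 3: y = -432
After step 4: y = -432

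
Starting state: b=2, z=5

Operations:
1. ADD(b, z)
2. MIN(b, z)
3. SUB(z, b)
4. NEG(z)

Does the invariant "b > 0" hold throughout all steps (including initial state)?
Yes

The invariant holds at every step.

State at each step:
Initial: b=2, z=5
After step 1: b=7, z=5
After step 2: b=5, z=5
After step 3: b=5, z=0
After step 4: b=5, z=0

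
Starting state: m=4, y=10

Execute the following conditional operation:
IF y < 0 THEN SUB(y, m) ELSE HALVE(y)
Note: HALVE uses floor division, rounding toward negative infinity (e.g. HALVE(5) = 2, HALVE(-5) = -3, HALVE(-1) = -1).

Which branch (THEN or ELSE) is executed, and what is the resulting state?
Branch: ELSE, Final state: m=4, y=5

Evaluating condition: y < 0
y = 10
Condition is False, so ELSE branch executes
After HALVE(y): m=4, y=5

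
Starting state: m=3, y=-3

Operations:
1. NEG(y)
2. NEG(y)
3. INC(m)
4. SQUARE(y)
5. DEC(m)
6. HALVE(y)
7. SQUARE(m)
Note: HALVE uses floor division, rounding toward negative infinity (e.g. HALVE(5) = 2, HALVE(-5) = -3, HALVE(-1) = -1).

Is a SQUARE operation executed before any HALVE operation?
Yes

First SQUARE: step 4
First HALVE: step 6
Since 4 < 6, SQUARE comes first.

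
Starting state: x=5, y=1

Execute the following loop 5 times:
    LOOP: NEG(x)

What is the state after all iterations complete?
x=-5, y=1

Iteration trace:
Start: x=5, y=1
After iteration 1: x=-5, y=1
After iteration 2: x=5, y=1
After iteration 3: x=-5, y=1
After iteration 4: x=5, y=1
After iteration 5: x=-5, y=1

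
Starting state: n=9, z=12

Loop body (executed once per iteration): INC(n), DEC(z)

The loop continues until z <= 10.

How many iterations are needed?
2

Tracing iterations:
Initial: n=9, z=12
After iteration 1: n=10, z=11
After iteration 2: n=11, z=10
z <= 10 now holds, so the loop exits after 2 iterations.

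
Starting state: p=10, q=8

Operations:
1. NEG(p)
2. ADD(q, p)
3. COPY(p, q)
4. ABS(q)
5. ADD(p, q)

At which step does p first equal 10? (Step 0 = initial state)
Step 0

Tracing p:
Initial: p = 10 ← first occurrence
After step 1: p = -10
After step 2: p = -10
After step 3: p = -2
After step 4: p = -2
After step 5: p = 0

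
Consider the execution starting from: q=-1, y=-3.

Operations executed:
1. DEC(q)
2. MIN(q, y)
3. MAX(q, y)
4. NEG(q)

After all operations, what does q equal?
q = 3

Tracing execution:
Step 1: DEC(q) → q = -2
Step 2: MIN(q, y) → q = -3
Step 3: MAX(q, y) → q = -3
Step 4: NEG(q) → q = 3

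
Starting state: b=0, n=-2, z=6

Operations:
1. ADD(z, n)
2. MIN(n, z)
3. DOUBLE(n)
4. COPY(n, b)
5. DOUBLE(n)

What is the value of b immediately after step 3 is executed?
b = 0

Tracing b through execution:
Initial: b = 0
After step 1 (ADD(z, n)): b = 0
After step 2 (MIN(n, z)): b = 0
After step 3 (DOUBLE(n)): b = 0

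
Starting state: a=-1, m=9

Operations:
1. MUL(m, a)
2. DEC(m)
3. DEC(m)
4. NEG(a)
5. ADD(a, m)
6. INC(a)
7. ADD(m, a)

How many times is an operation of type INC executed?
1

Counting INC operations:
Step 6: INC(a) ← INC
Total: 1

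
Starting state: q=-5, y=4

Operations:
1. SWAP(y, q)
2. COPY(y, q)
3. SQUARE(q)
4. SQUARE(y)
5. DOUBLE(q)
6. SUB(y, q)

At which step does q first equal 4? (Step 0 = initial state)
Step 1

Tracing q:
Initial: q = -5
After step 1: q = 4 ← first occurrence
After step 2: q = 4
After step 3: q = 16
After step 4: q = 16
After step 5: q = 32
After step 6: q = 32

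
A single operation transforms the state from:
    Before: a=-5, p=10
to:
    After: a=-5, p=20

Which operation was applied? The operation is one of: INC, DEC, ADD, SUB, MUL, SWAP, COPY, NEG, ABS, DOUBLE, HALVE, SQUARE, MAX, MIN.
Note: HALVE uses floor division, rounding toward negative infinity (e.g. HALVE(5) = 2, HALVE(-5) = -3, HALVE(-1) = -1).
DOUBLE(p)

Analyzing the change:
Before: a=-5, p=10
After: a=-5, p=20
Variable p changed from 10 to 20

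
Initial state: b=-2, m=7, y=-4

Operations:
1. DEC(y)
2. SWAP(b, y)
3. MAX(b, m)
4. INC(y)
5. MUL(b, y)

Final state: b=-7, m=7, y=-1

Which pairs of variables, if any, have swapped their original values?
None

Comparing initial and final values:
m: 7 → 7
b: -2 → -7
y: -4 → -1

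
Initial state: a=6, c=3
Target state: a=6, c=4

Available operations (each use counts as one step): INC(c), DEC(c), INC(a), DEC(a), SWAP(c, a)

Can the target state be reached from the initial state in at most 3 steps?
Yes

Path (1 step): INC(c)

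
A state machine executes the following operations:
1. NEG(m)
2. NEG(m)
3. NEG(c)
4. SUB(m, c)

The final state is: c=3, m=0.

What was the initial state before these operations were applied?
c=-3, m=3

Working backwards:
Final state: c=3, m=0
Before step 4 (SUB(m, c)): c=3, m=3
Before step 3 (NEG(c)): c=-3, m=3
Before step 2 (NEG(m)): c=-3, m=-3
Before step 1 (NEG(m)): c=-3, m=3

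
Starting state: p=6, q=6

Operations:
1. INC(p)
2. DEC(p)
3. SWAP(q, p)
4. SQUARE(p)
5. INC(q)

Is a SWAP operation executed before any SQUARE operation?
Yes

First SWAP: step 3
First SQUARE: step 4
Since 3 < 4, SWAP comes first.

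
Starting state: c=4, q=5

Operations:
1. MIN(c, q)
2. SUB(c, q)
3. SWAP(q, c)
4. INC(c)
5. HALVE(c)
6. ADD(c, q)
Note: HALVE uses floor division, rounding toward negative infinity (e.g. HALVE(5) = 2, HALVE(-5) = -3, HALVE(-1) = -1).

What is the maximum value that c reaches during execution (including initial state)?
6

Values of c at each step:
Initial: c = 4
After step 1: c = 4
After step 2: c = -1
After step 3: c = 5
After step 4: c = 6 ← maximum
After step 5: c = 3
After step 6: c = 2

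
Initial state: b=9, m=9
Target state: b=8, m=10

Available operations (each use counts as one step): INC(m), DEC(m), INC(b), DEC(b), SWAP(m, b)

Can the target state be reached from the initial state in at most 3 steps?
Yes

Path (2 steps): INC(m) → DEC(b)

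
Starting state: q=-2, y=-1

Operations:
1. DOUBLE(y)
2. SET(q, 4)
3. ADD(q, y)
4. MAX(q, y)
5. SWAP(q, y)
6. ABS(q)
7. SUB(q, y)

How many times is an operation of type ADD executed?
1

Counting ADD operations:
Step 3: ADD(q, y) ← ADD
Total: 1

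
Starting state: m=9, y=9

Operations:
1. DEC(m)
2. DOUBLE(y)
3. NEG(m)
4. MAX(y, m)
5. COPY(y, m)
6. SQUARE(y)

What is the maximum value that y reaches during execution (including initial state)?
64

Values of y at each step:
Initial: y = 9
After step 1: y = 9
After step 2: y = 18
After step 3: y = 18
After step 4: y = 18
After step 5: y = -8
After step 6: y = 64 ← maximum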